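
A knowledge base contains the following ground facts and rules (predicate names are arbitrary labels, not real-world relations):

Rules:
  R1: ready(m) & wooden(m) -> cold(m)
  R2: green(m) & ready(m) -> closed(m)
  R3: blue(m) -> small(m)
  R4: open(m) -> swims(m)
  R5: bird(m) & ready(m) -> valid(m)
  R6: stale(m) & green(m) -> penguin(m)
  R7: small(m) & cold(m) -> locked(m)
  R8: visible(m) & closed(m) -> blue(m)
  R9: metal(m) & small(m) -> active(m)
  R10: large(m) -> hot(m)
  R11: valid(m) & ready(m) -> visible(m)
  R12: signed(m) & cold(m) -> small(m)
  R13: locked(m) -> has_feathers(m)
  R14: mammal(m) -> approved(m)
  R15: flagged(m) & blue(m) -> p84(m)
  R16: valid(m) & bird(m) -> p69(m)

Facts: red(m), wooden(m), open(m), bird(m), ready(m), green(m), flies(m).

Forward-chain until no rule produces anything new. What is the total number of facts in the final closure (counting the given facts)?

17

Round 1: R1 [ready(m) & wooden(m) -> cold(m)]; R2 [green(m) & ready(m) -> closed(m)]; R4 [open(m) -> swims(m)]; R5 [bird(m) & ready(m) -> valid(m)]. New: cold(m), closed(m), swims(m), valid(m).
Round 2: R11 [valid(m) & ready(m) -> visible(m)]; R16 [valid(m) & bird(m) -> p69(m)]. New: visible(m), p69(m).
Round 3: R8 [visible(m) & closed(m) -> blue(m)]. New: blue(m).
Round 4: R3 [blue(m) -> small(m)]. New: small(m).
Round 5: R7 [small(m) & cold(m) -> locked(m)]. New: locked(m).
Round 6: R13 [locked(m) -> has_feathers(m)]. New: has_feathers(m).
Closure: {bird(m), blue(m), closed(m), cold(m), flies(m), green(m), has_feathers(m), locked(m), open(m), p69(m), ready(m), red(m), small(m), swims(m), valid(m), visible(m), wooden(m)} — 17 facts.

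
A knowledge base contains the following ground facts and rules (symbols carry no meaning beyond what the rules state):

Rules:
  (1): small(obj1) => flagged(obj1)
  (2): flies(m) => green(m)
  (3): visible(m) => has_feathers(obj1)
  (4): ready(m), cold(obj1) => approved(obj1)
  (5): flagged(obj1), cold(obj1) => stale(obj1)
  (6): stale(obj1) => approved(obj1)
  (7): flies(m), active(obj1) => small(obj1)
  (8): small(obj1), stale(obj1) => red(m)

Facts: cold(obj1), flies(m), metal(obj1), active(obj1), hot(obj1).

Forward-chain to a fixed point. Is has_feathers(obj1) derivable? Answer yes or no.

Round 1 — (2), (7), derive green(m), small(obj1).
Round 2 — (1), derive flagged(obj1).
Round 3 — (5), derive stale(obj1).
Round 4 — (6), (8), derive approved(obj1), red(m).
Fixed point reached. has_feathers(obj1) is concluded only by (3); (3) needs visible(m) (never derived).

no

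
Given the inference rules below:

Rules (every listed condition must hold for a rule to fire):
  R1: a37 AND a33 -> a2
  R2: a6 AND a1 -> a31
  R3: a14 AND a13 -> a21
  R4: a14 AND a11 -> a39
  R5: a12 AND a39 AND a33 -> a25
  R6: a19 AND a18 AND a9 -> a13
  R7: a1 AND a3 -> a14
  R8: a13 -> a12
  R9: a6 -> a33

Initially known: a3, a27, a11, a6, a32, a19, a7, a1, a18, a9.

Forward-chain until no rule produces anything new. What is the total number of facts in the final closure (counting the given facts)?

18

Round 1: R2 [a6 AND a1 -> a31]; R6 [a19 AND a18 AND a9 -> a13]; R7 [a1 AND a3 -> a14]; R9 [a6 -> a33]. Adds a31, a13, a14, a33.
Round 2: R3 [a14 AND a13 -> a21]; R4 [a14 AND a11 -> a39]; R8 [a13 -> a12]. Adds a21, a39, a12.
Round 3: R5 [a12 AND a39 AND a33 -> a25]. Adds a25.
Closure: {a1, a11, a12, a13, a14, a18, a19, a21, a25, a27, a3, a31, a32, a33, a39, a6, a7, a9} — 18 facts.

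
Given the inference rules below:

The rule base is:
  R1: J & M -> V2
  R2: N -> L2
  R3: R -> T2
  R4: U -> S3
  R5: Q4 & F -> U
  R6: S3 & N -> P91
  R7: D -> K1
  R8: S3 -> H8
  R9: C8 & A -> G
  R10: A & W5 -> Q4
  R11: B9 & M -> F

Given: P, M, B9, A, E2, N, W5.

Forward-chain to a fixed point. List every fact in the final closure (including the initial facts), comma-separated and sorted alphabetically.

Round 1: R2 [N -> L2]; R10 [A & W5 -> Q4]; R11 [B9 & M -> F]. New: L2, Q4, F.
Round 2: R5 [Q4 & F -> U]. New: U.
Round 3: R4 [U -> S3]. New: S3.
Round 4: R6 [S3 & N -> P91]; R8 [S3 -> H8]. New: P91, H8.

A, B9, E2, F, H8, L2, M, N, P, P91, Q4, S3, U, W5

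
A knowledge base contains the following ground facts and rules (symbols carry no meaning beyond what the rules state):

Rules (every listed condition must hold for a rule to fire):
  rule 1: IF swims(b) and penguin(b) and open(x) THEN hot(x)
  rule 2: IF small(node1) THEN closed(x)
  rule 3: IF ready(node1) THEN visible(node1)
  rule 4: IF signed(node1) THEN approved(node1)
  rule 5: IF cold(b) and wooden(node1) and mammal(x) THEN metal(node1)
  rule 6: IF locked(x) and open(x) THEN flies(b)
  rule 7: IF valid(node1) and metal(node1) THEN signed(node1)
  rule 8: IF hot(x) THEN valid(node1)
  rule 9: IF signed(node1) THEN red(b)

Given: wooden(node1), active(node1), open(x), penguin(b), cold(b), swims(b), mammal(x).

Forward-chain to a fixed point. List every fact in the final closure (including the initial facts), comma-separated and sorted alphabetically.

Round 1 — rule 1, rule 5, derive hot(x), metal(node1).
Round 2 — rule 8, derive valid(node1).
Round 3 — rule 7, derive signed(node1).
Round 4 — rule 4, rule 9, derive approved(node1), red(b).

active(node1), approved(node1), cold(b), hot(x), mammal(x), metal(node1), open(x), penguin(b), red(b), signed(node1), swims(b), valid(node1), wooden(node1)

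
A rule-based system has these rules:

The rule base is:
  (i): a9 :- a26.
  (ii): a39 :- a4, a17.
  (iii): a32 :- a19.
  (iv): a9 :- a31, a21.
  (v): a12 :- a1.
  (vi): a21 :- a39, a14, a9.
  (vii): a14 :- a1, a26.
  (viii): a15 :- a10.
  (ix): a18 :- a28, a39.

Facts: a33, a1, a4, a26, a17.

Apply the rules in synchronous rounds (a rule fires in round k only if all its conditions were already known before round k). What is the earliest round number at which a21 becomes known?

2

Round 1 — (i), (ii), (v), (vii), derive a9, a39, a12, a14.
Round 2 — (vi), derive a21.
a21 first appears in round 2.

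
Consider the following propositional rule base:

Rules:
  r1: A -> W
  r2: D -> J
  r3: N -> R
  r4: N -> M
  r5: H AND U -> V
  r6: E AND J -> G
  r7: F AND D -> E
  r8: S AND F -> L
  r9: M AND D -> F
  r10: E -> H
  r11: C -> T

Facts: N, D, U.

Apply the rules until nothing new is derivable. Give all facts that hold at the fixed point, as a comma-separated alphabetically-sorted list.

Round 1 fires r2, r3, r4, giving J, R, M.
Round 2 fires r9, giving F.
Round 3 fires r7, giving E.
Round 4 fires r6, r10, giving G, H.
Round 5 fires r5, giving V.

D, E, F, G, H, J, M, N, R, U, V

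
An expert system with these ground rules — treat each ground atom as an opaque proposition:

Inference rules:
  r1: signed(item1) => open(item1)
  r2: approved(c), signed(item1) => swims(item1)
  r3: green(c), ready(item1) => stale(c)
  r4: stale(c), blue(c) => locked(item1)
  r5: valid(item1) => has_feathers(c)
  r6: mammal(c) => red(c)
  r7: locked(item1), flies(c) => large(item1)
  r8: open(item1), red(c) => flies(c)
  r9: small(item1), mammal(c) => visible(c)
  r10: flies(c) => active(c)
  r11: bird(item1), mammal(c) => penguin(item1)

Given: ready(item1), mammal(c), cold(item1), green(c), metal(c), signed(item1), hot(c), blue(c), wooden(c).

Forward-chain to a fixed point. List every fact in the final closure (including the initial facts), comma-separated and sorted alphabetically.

active(c), blue(c), cold(item1), flies(c), green(c), hot(c), large(item1), locked(item1), mammal(c), metal(c), open(item1), ready(item1), red(c), signed(item1), stale(c), wooden(c)

Round 1 — r1, r3, r6, derive open(item1), stale(c), red(c).
Round 2 — r4, r8, derive locked(item1), flies(c).
Round 3 — r7, r10, derive large(item1), active(c).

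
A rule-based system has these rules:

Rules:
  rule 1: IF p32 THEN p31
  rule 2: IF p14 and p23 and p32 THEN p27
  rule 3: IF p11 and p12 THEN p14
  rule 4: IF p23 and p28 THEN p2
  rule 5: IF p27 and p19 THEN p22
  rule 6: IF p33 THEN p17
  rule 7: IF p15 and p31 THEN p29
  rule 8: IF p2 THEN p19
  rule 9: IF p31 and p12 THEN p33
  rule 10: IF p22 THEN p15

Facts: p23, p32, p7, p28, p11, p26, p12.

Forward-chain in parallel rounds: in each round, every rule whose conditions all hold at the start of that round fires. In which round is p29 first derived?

5

Round 1 fires rule 1, rule 3, rule 4, giving p31, p14, p2.
Round 2 fires rule 2, rule 8, rule 9, giving p27, p19, p33.
Round 3 fires rule 5, rule 6, giving p22, p17.
Round 4 fires rule 10, giving p15.
Round 5 fires rule 7, giving p29.
p29 first appears in round 5.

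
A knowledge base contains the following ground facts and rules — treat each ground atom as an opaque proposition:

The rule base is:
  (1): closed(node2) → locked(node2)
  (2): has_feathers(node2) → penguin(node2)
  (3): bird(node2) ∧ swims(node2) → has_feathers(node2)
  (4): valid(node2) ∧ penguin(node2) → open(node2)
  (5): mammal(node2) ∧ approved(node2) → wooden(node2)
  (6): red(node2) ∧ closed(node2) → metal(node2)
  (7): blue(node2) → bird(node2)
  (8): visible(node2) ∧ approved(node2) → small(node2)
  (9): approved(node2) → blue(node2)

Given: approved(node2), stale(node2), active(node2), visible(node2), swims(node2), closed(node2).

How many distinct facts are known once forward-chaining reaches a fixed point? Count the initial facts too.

Round 1: (1) [closed(node2) → locked(node2)]; (8) [visible(node2) ∧ approved(node2) → small(node2)]; (9) [approved(node2) → blue(node2)]. New: locked(node2), small(node2), blue(node2).
Round 2: (7) [blue(node2) → bird(node2)]. New: bird(node2).
Round 3: (3) [bird(node2) ∧ swims(node2) → has_feathers(node2)]. New: has_feathers(node2).
Round 4: (2) [has_feathers(node2) → penguin(node2)]. New: penguin(node2).
Closure: {active(node2), approved(node2), bird(node2), blue(node2), closed(node2), has_feathers(node2), locked(node2), penguin(node2), small(node2), stale(node2), swims(node2), visible(node2)} — 12 facts.

12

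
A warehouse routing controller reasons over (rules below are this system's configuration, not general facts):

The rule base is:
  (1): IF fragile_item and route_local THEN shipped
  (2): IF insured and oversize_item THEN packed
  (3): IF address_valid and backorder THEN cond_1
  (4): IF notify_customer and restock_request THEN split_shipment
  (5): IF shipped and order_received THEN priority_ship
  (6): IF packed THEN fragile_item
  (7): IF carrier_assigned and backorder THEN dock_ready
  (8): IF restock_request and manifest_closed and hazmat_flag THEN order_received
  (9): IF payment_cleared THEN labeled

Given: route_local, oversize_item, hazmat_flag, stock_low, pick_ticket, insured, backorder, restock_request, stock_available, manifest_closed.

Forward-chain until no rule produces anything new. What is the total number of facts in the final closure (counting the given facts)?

15

Round 1: (2) [IF insured and oversize_item THEN packed]; (8) [IF restock_request and manifest_closed and hazmat_flag THEN order_received]. Adds packed, order_received.
Round 2: (6) [IF packed THEN fragile_item]. Adds fragile_item.
Round 3: (1) [IF fragile_item and route_local THEN shipped]. Adds shipped.
Round 4: (5) [IF shipped and order_received THEN priority_ship]. Adds priority_ship.
Closure: {backorder, fragile_item, hazmat_flag, insured, manifest_closed, order_received, oversize_item, packed, pick_ticket, priority_ship, restock_request, route_local, shipped, stock_available, stock_low} — 15 facts.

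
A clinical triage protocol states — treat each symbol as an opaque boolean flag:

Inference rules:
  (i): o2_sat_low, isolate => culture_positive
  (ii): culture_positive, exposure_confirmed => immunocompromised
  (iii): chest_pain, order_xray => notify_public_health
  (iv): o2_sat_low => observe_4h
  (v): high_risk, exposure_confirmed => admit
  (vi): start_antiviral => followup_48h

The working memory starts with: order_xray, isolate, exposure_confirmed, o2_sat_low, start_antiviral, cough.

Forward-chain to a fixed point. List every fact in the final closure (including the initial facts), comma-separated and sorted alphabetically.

[1] (i) [o2_sat_low, isolate => culture_positive]; (iv) [o2_sat_low => observe_4h]; (vi) [start_antiviral => followup_48h]. ⇒ new: culture_positive, observe_4h, followup_48h.
[2] (ii) [culture_positive, exposure_confirmed => immunocompromised]. ⇒ new: immunocompromised.

cough, culture_positive, exposure_confirmed, followup_48h, immunocompromised, isolate, o2_sat_low, observe_4h, order_xray, start_antiviral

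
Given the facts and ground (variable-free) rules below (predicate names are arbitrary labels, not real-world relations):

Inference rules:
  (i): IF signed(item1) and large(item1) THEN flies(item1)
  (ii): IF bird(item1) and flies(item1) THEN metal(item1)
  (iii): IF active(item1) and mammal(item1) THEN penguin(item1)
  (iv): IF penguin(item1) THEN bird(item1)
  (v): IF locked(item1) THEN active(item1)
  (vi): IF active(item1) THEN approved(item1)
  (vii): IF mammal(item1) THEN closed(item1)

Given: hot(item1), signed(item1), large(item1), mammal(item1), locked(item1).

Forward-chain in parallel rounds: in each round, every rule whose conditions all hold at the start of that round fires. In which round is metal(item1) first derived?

Round 1 — (i), (v), (vii), derive flies(item1), active(item1), closed(item1).
Round 2 — (iii), (vi), derive penguin(item1), approved(item1).
Round 3 — (iv), derive bird(item1).
Round 4 — (ii), derive metal(item1).
metal(item1) first appears in round 4.

4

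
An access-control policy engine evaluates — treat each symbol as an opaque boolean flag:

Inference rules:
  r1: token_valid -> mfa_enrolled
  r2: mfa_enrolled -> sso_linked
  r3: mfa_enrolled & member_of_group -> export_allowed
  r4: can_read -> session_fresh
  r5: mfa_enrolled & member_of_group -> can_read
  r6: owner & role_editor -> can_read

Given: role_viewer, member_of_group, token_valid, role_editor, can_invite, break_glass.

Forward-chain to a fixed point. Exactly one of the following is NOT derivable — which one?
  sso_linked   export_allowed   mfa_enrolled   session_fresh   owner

owner

[1] r1 [token_valid -> mfa_enrolled]. ⇒ new: mfa_enrolled.
[2] r2 [mfa_enrolled -> sso_linked]; r3 [mfa_enrolled & member_of_group -> export_allowed]; r5 [mfa_enrolled & member_of_group -> can_read]. ⇒ new: sso_linked, export_allowed, can_read.
[3] r4 [can_read -> session_fresh]. ⇒ new: session_fresh.
Derived: export_allowed (round 2), session_fresh (round 3), mfa_enrolled (round 1), sso_linked (round 2). owner never appears in any round.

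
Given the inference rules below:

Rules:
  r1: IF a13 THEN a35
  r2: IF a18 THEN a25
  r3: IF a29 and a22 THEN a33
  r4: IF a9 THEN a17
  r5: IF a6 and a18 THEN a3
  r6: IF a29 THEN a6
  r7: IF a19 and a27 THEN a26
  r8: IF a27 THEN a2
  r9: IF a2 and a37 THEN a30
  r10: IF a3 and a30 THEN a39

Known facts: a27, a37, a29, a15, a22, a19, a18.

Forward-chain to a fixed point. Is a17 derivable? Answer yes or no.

no

Round 1 fires r2, r3, r6, r7, r8, giving a25, a33, a6, a26, a2.
Round 2 fires r5, r9, giving a3, a30.
Round 3 fires r10, giving a39.
Fixed point reached. a17 is concluded only by r4; r4 needs a9 (never derived).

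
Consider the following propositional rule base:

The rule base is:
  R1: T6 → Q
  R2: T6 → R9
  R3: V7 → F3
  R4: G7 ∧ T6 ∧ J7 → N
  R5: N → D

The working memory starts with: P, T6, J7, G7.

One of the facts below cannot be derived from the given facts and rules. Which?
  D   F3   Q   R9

[1] R1 [T6 → Q]; R2 [T6 → R9]; R4 [G7 ∧ T6 ∧ J7 → N]. ⇒ new: Q, R9, N.
[2] R5 [N → D]. ⇒ new: D.
Derived: R9 (round 1), D (round 2), Q (round 1). F3 never appears in any round.

F3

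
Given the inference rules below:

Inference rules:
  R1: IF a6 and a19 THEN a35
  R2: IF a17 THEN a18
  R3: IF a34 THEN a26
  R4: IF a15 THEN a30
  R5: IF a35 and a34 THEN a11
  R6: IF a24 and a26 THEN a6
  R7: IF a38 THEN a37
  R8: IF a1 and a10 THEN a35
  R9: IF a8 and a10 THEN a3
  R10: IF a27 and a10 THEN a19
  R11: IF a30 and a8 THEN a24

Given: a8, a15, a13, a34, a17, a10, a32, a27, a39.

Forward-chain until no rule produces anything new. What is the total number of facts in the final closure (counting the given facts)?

18

Round 1: R2 [IF a17 THEN a18]; R3 [IF a34 THEN a26]; R4 [IF a15 THEN a30]; R9 [IF a8 and a10 THEN a3]; R10 [IF a27 and a10 THEN a19]. New: a18, a26, a30, a3, a19.
Round 2: R11 [IF a30 and a8 THEN a24]. New: a24.
Round 3: R6 [IF a24 and a26 THEN a6]. New: a6.
Round 4: R1 [IF a6 and a19 THEN a35]. New: a35.
Round 5: R5 [IF a35 and a34 THEN a11]. New: a11.
Closure: {a10, a11, a13, a15, a17, a18, a19, a24, a26, a27, a3, a30, a32, a34, a35, a39, a6, a8} — 18 facts.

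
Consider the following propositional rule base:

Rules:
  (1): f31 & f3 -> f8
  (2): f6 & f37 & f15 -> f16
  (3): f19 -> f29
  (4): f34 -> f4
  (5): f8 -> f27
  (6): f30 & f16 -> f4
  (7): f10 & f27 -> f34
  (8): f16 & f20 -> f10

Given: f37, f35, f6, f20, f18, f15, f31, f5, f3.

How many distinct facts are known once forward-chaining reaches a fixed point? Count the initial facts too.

15

Round 1: (1) [f31 & f3 -> f8]; (2) [f6 & f37 & f15 -> f16]. New: f8, f16.
Round 2: (5) [f8 -> f27]; (8) [f16 & f20 -> f10]. New: f27, f10.
Round 3: (7) [f10 & f27 -> f34]. New: f34.
Round 4: (4) [f34 -> f4]. New: f4.
Closure: {f10, f15, f16, f18, f20, f27, f3, f31, f34, f35, f37, f4, f5, f6, f8} — 15 facts.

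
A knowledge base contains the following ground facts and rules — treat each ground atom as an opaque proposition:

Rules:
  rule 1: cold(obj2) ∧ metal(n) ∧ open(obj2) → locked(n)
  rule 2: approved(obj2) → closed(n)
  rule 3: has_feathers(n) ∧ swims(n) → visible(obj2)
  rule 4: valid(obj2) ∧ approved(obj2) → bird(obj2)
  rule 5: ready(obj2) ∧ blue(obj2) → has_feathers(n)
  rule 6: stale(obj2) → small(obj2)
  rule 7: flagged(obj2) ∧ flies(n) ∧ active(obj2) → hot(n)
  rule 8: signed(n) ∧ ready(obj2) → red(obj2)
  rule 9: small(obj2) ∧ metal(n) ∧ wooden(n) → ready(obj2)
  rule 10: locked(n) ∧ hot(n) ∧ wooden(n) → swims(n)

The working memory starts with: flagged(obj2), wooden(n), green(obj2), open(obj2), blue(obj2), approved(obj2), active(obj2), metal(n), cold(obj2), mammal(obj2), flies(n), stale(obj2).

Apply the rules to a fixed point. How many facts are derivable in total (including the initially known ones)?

20

Round 1: rule 1 [cold(obj2) ∧ metal(n) ∧ open(obj2) → locked(n)]; rule 2 [approved(obj2) → closed(n)]; rule 6 [stale(obj2) → small(obj2)]; rule 7 [flagged(obj2) ∧ flies(n) ∧ active(obj2) → hot(n)]. New: locked(n), closed(n), small(obj2), hot(n).
Round 2: rule 9 [small(obj2) ∧ metal(n) ∧ wooden(n) → ready(obj2)]; rule 10 [locked(n) ∧ hot(n) ∧ wooden(n) → swims(n)]. New: ready(obj2), swims(n).
Round 3: rule 5 [ready(obj2) ∧ blue(obj2) → has_feathers(n)]. New: has_feathers(n).
Round 4: rule 3 [has_feathers(n) ∧ swims(n) → visible(obj2)]. New: visible(obj2).
Closure: {active(obj2), approved(obj2), blue(obj2), closed(n), cold(obj2), flagged(obj2), flies(n), green(obj2), has_feathers(n), hot(n), locked(n), mammal(obj2), metal(n), open(obj2), ready(obj2), small(obj2), stale(obj2), swims(n), visible(obj2), wooden(n)} — 20 facts.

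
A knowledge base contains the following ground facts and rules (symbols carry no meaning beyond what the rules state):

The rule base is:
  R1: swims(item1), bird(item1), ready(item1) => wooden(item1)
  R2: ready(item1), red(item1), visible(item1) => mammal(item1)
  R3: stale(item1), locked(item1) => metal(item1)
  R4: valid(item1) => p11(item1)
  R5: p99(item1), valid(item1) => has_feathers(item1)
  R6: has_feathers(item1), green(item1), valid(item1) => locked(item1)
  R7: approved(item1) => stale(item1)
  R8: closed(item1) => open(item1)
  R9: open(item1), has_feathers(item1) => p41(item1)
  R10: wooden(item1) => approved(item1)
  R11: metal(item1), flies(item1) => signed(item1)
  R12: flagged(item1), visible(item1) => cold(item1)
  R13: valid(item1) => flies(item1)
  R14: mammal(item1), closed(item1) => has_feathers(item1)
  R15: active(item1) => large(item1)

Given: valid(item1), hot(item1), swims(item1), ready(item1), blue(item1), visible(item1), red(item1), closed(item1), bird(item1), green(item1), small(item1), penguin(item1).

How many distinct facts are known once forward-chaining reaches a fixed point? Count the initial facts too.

Round 1: R1 [swims(item1), bird(item1), ready(item1) => wooden(item1)]; R2 [ready(item1), red(item1), visible(item1) => mammal(item1)]; R4 [valid(item1) => p11(item1)]; R8 [closed(item1) => open(item1)]; R13 [valid(item1) => flies(item1)]. Adds wooden(item1), mammal(item1), p11(item1), open(item1), flies(item1).
Round 2: R10 [wooden(item1) => approved(item1)]; R14 [mammal(item1), closed(item1) => has_feathers(item1)]. Adds approved(item1), has_feathers(item1).
Round 3: R6 [has_feathers(item1), green(item1), valid(item1) => locked(item1)]; R7 [approved(item1) => stale(item1)]; R9 [open(item1), has_feathers(item1) => p41(item1)]. Adds locked(item1), stale(item1), p41(item1).
Round 4: R3 [stale(item1), locked(item1) => metal(item1)]. Adds metal(item1).
Round 5: R11 [metal(item1), flies(item1) => signed(item1)]. Adds signed(item1).
Closure: {approved(item1), bird(item1), blue(item1), closed(item1), flies(item1), green(item1), has_feathers(item1), hot(item1), locked(item1), mammal(item1), metal(item1), open(item1), p11(item1), p41(item1), penguin(item1), ready(item1), red(item1), signed(item1), small(item1), stale(item1), swims(item1), valid(item1), visible(item1), wooden(item1)} — 24 facts.

24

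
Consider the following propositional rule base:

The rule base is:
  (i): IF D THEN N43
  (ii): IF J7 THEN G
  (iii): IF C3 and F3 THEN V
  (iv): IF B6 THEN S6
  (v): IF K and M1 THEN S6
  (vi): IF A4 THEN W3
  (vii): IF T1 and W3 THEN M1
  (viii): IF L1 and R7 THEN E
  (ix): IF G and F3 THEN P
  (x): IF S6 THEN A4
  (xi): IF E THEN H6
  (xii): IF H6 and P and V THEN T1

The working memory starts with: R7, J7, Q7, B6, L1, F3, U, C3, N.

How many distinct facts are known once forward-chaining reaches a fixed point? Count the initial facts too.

19

Round 1 — (ii), (iii), (iv), (viii), derive G, V, S6, E.
Round 2 — (ix), (x), (xi), derive P, A4, H6.
Round 3 — (vi), (xii), derive W3, T1.
Round 4 — (vii), derive M1.
Closure: {A4, B6, C3, E, F3, G, H6, J7, L1, M1, N, P, Q7, R7, S6, T1, U, V, W3} — 19 facts.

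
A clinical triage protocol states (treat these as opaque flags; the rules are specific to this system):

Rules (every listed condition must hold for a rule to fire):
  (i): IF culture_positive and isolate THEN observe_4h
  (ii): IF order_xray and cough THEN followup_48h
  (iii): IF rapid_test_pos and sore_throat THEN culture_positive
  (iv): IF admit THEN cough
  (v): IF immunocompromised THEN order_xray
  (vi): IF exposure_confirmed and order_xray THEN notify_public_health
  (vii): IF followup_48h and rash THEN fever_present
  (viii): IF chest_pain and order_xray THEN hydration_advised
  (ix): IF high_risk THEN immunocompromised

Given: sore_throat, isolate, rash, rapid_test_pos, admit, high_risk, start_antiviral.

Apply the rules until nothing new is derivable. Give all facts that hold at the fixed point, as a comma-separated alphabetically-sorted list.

admit, cough, culture_positive, fever_present, followup_48h, high_risk, immunocompromised, isolate, observe_4h, order_xray, rapid_test_pos, rash, sore_throat, start_antiviral

Round 1 fires (iii), (iv), (ix), giving culture_positive, cough, immunocompromised.
Round 2 fires (i), (v), giving observe_4h, order_xray.
Round 3 fires (ii), giving followup_48h.
Round 4 fires (vii), giving fever_present.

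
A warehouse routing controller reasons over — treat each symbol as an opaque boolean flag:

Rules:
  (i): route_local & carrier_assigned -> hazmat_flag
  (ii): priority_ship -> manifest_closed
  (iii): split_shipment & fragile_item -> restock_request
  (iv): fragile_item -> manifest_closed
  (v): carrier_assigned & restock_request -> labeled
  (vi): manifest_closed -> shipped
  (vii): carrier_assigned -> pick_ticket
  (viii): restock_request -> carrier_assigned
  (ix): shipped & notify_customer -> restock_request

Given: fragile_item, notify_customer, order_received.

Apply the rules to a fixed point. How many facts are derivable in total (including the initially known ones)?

[1] (iv) [fragile_item -> manifest_closed]. ⇒ new: manifest_closed.
[2] (vi) [manifest_closed -> shipped]. ⇒ new: shipped.
[3] (ix) [shipped & notify_customer -> restock_request]. ⇒ new: restock_request.
[4] (viii) [restock_request -> carrier_assigned]. ⇒ new: carrier_assigned.
[5] (v) [carrier_assigned & restock_request -> labeled]; (vii) [carrier_assigned -> pick_ticket]. ⇒ new: labeled, pick_ticket.
Closure: {carrier_assigned, fragile_item, labeled, manifest_closed, notify_customer, order_received, pick_ticket, restock_request, shipped} — 9 facts.

9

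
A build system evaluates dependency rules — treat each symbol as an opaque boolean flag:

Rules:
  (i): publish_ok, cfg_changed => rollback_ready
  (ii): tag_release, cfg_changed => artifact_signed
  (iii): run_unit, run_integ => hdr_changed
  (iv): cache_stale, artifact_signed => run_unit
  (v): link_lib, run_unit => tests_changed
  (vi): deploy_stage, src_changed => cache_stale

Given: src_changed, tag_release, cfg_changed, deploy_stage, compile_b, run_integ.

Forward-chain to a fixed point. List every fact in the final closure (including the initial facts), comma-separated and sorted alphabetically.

artifact_signed, cache_stale, cfg_changed, compile_b, deploy_stage, hdr_changed, run_integ, run_unit, src_changed, tag_release

Round 1: (ii) [tag_release, cfg_changed => artifact_signed]; (vi) [deploy_stage, src_changed => cache_stale]. Adds artifact_signed, cache_stale.
Round 2: (iv) [cache_stale, artifact_signed => run_unit]. Adds run_unit.
Round 3: (iii) [run_unit, run_integ => hdr_changed]. Adds hdr_changed.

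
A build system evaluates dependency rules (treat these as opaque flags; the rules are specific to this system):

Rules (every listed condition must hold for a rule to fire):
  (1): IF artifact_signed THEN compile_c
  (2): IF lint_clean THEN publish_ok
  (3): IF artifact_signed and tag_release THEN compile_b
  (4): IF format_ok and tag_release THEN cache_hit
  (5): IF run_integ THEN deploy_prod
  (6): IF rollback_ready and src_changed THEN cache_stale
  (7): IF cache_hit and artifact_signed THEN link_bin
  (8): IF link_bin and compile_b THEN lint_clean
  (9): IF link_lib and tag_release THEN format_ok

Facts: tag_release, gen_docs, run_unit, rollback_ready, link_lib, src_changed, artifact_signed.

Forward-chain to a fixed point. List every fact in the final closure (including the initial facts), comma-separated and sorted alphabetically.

Round 1 — (1), (3), (6), (9), derive compile_c, compile_b, cache_stale, format_ok.
Round 2 — (4), derive cache_hit.
Round 3 — (7), derive link_bin.
Round 4 — (8), derive lint_clean.
Round 5 — (2), derive publish_ok.

artifact_signed, cache_hit, cache_stale, compile_b, compile_c, format_ok, gen_docs, link_bin, link_lib, lint_clean, publish_ok, rollback_ready, run_unit, src_changed, tag_release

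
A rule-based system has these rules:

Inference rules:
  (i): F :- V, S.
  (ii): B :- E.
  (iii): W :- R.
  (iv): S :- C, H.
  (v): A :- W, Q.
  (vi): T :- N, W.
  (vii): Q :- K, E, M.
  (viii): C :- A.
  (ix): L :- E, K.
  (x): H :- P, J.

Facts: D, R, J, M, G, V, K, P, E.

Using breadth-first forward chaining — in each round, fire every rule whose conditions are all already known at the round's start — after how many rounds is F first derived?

5

Round 1: (ii) [B :- E.]; (iii) [W :- R.]; (vii) [Q :- K, E, M.]; (ix) [L :- E, K.]; (x) [H :- P, J.]. Adds B, W, Q, L, H.
Round 2: (v) [A :- W, Q.]. Adds A.
Round 3: (viii) [C :- A.]. Adds C.
Round 4: (iv) [S :- C, H.]. Adds S.
Round 5: (i) [F :- V, S.]. Adds F.
F first appears in round 5.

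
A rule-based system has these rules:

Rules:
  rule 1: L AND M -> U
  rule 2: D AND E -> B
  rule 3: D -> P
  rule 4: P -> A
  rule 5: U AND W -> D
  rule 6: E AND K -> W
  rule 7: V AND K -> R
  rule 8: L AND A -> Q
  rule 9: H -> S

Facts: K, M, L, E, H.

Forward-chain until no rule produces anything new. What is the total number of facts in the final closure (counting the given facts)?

13

Round 1: rule 1 [L AND M -> U]; rule 6 [E AND K -> W]; rule 9 [H -> S]. Adds U, W, S.
Round 2: rule 5 [U AND W -> D]. Adds D.
Round 3: rule 2 [D AND E -> B]; rule 3 [D -> P]. Adds B, P.
Round 4: rule 4 [P -> A]. Adds A.
Round 5: rule 8 [L AND A -> Q]. Adds Q.
Closure: {A, B, D, E, H, K, L, M, P, Q, S, U, W} — 13 facts.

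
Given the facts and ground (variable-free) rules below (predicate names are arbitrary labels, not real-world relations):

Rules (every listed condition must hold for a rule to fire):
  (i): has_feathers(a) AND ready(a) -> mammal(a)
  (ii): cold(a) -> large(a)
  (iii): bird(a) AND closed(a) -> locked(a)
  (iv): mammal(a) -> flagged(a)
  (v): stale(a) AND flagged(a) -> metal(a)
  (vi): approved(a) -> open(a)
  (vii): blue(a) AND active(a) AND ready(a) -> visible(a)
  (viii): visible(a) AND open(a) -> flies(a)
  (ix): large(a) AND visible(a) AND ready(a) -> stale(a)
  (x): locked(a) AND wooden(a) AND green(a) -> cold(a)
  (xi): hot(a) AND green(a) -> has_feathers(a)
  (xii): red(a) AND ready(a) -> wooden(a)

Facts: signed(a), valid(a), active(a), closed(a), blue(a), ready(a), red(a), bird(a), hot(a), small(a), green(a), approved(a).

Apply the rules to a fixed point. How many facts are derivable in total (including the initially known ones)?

24

Round 1: (iii) [bird(a) AND closed(a) -> locked(a)]; (vi) [approved(a) -> open(a)]; (vii) [blue(a) AND active(a) AND ready(a) -> visible(a)]; (xi) [hot(a) AND green(a) -> has_feathers(a)]; (xii) [red(a) AND ready(a) -> wooden(a)]. Adds locked(a), open(a), visible(a), has_feathers(a), wooden(a).
Round 2: (i) [has_feathers(a) AND ready(a) -> mammal(a)]; (viii) [visible(a) AND open(a) -> flies(a)]; (x) [locked(a) AND wooden(a) AND green(a) -> cold(a)]. Adds mammal(a), flies(a), cold(a).
Round 3: (ii) [cold(a) -> large(a)]; (iv) [mammal(a) -> flagged(a)]. Adds large(a), flagged(a).
Round 4: (ix) [large(a) AND visible(a) AND ready(a) -> stale(a)]. Adds stale(a).
Round 5: (v) [stale(a) AND flagged(a) -> metal(a)]. Adds metal(a).
Closure: {active(a), approved(a), bird(a), blue(a), closed(a), cold(a), flagged(a), flies(a), green(a), has_feathers(a), hot(a), large(a), locked(a), mammal(a), metal(a), open(a), ready(a), red(a), signed(a), small(a), stale(a), valid(a), visible(a), wooden(a)} — 24 facts.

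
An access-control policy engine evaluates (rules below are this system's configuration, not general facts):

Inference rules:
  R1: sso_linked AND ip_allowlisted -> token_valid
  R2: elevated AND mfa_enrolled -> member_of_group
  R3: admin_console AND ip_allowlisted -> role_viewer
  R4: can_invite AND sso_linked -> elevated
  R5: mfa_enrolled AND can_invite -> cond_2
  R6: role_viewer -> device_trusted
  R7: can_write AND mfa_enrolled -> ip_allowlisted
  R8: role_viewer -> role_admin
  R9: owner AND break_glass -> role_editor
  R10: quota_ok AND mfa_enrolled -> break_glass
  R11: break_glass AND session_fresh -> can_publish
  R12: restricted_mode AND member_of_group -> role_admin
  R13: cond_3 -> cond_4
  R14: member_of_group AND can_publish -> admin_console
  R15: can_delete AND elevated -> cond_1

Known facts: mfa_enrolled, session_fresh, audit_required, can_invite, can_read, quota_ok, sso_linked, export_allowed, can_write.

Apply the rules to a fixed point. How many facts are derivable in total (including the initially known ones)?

Round 1: R4 [can_invite AND sso_linked -> elevated]; R5 [mfa_enrolled AND can_invite -> cond_2]; R7 [can_write AND mfa_enrolled -> ip_allowlisted]; R10 [quota_ok AND mfa_enrolled -> break_glass]. New: elevated, cond_2, ip_allowlisted, break_glass.
Round 2: R1 [sso_linked AND ip_allowlisted -> token_valid]; R2 [elevated AND mfa_enrolled -> member_of_group]; R11 [break_glass AND session_fresh -> can_publish]. New: token_valid, member_of_group, can_publish.
Round 3: R14 [member_of_group AND can_publish -> admin_console]. New: admin_console.
Round 4: R3 [admin_console AND ip_allowlisted -> role_viewer]. New: role_viewer.
Round 5: R6 [role_viewer -> device_trusted]; R8 [role_viewer -> role_admin]. New: device_trusted, role_admin.
Closure: {admin_console, audit_required, break_glass, can_invite, can_publish, can_read, can_write, cond_2, device_trusted, elevated, export_allowed, ip_allowlisted, member_of_group, mfa_enrolled, quota_ok, role_admin, role_viewer, session_fresh, sso_linked, token_valid} — 20 facts.

20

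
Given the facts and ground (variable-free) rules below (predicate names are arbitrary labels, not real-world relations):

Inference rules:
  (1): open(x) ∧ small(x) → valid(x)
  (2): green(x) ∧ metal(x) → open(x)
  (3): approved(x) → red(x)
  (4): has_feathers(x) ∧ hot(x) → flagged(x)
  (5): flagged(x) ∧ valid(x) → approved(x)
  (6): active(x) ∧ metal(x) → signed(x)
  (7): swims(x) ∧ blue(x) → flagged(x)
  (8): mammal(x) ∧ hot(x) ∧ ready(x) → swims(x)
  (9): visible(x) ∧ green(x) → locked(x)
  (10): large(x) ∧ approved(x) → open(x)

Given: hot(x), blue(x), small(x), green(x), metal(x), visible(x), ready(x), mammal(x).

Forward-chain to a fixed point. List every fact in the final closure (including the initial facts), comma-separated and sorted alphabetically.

Round 1 fires (2), (8), (9), giving open(x), swims(x), locked(x).
Round 2 fires (1), (7), giving valid(x), flagged(x).
Round 3 fires (5), giving approved(x).
Round 4 fires (3), giving red(x).

approved(x), blue(x), flagged(x), green(x), hot(x), locked(x), mammal(x), metal(x), open(x), ready(x), red(x), small(x), swims(x), valid(x), visible(x)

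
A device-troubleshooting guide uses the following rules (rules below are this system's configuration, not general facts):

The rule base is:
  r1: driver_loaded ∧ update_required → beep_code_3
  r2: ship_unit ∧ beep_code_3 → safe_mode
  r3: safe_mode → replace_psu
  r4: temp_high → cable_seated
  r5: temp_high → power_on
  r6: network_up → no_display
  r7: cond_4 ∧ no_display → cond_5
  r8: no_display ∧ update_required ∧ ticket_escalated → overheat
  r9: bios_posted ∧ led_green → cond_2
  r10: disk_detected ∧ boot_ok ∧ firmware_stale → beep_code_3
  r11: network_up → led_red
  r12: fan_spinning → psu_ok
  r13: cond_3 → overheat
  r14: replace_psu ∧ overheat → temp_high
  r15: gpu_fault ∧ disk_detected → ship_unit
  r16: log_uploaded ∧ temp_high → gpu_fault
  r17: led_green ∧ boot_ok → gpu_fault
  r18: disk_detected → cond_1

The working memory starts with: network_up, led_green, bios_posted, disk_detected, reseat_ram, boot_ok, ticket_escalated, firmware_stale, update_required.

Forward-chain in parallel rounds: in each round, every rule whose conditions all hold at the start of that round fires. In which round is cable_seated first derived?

6

Round 1: r6 [network_up → no_display]; r9 [bios_posted ∧ led_green → cond_2]; r10 [disk_detected ∧ boot_ok ∧ firmware_stale → beep_code_3]; r11 [network_up → led_red]; r17 [led_green ∧ boot_ok → gpu_fault]; r18 [disk_detected → cond_1]. New: no_display, cond_2, beep_code_3, led_red, gpu_fault, cond_1.
Round 2: r8 [no_display ∧ update_required ∧ ticket_escalated → overheat]; r15 [gpu_fault ∧ disk_detected → ship_unit]. New: overheat, ship_unit.
Round 3: r2 [ship_unit ∧ beep_code_3 → safe_mode]. New: safe_mode.
Round 4: r3 [safe_mode → replace_psu]. New: replace_psu.
Round 5: r14 [replace_psu ∧ overheat → temp_high]. New: temp_high.
Round 6: r4 [temp_high → cable_seated]; r5 [temp_high → power_on]. New: cable_seated, power_on.
cable_seated first appears in round 6.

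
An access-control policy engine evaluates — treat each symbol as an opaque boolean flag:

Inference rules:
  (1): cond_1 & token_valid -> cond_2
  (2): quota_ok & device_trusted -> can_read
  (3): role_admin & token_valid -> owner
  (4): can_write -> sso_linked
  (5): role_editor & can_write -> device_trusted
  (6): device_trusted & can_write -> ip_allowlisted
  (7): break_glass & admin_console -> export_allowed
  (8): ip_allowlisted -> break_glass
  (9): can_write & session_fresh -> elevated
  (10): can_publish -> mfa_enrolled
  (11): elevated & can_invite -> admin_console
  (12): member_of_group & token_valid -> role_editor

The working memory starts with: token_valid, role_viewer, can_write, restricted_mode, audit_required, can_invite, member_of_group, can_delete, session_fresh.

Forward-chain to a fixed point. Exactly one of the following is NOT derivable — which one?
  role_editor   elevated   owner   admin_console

Round 1: (4) [can_write -> sso_linked]; (9) [can_write & session_fresh -> elevated]; (12) [member_of_group & token_valid -> role_editor]. Adds sso_linked, elevated, role_editor.
Round 2: (5) [role_editor & can_write -> device_trusted]; (11) [elevated & can_invite -> admin_console]. Adds device_trusted, admin_console.
Round 3: (6) [device_trusted & can_write -> ip_allowlisted]. Adds ip_allowlisted.
Round 4: (8) [ip_allowlisted -> break_glass]. Adds break_glass.
Round 5: (7) [break_glass & admin_console -> export_allowed]. Adds export_allowed.
Derived: elevated (round 1), admin_console (round 2), role_editor (round 1). owner never appears in any round.

owner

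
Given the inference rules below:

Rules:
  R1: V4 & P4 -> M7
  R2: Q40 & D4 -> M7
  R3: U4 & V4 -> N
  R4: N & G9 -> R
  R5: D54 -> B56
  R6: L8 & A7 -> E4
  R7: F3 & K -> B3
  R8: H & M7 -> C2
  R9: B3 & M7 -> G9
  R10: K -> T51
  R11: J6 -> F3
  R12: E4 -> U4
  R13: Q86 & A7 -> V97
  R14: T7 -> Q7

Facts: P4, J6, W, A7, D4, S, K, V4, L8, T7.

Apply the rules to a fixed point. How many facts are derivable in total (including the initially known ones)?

Round 1 fires R1, R6, R10, R11, R14, giving M7, E4, T51, F3, Q7.
Round 2 fires R7, R12, giving B3, U4.
Round 3 fires R3, R9, giving N, G9.
Round 4 fires R4, giving R.
Closure: {A7, B3, D4, E4, F3, G9, J6, K, L8, M7, N, P4, Q7, R, S, T51, T7, U4, V4, W} — 20 facts.

20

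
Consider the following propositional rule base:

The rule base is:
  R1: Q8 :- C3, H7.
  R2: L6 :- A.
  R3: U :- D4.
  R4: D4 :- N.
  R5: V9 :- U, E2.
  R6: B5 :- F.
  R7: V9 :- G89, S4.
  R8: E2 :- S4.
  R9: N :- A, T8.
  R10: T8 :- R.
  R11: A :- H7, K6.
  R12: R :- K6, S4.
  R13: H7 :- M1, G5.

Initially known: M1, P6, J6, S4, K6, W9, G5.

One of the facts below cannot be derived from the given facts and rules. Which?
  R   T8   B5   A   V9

B5

Round 1 — R8, R12, R13, derive E2, R, H7.
Round 2 — R10, R11, derive T8, A.
Round 3 — R2, R9, derive L6, N.
Round 4 — R4, derive D4.
Round 5 — R3, derive U.
Round 6 — R5, derive V9.
Derived: R (round 1), A (round 2), V9 (round 6), T8 (round 2). B5 never appears in any round.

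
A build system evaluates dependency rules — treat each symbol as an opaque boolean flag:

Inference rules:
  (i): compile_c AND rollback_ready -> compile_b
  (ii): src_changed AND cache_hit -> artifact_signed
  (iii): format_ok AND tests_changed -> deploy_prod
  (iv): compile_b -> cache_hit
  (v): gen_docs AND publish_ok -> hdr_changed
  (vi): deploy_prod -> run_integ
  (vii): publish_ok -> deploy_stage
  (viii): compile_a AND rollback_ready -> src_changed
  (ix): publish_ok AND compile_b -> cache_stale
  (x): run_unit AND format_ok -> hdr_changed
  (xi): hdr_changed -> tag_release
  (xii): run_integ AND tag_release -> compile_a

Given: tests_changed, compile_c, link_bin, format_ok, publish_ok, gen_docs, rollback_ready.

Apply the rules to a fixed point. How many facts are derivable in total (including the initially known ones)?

18

Round 1 fires (i), (iii), (v), (vii), giving compile_b, deploy_prod, hdr_changed, deploy_stage.
Round 2 fires (iv), (vi), (ix), (xi), giving cache_hit, run_integ, cache_stale, tag_release.
Round 3 fires (xii), giving compile_a.
Round 4 fires (viii), giving src_changed.
Round 5 fires (ii), giving artifact_signed.
Closure: {artifact_signed, cache_hit, cache_stale, compile_a, compile_b, compile_c, deploy_prod, deploy_stage, format_ok, gen_docs, hdr_changed, link_bin, publish_ok, rollback_ready, run_integ, src_changed, tag_release, tests_changed} — 18 facts.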